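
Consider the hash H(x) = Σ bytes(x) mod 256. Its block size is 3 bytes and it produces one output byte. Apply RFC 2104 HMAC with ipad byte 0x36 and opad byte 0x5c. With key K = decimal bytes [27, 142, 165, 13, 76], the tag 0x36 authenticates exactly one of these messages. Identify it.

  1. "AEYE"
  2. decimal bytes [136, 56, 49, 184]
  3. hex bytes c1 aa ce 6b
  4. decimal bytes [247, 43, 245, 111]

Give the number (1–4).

4

Key decimal bytes [27, 142, 165, 13, 76] = 1b 8e a5 0d 4c is 5 bytes > B = 3, so hash it first: H(key) = a7, then zero-pad to 3 bytes: K' = a7 00 00.
K' ⊕ ipad = 91 36 36; K' ⊕ opad = fb 5c 5c.
m1: inner = H(91 36 36 41 45 59 45) = 21; tag = H(fb 5c 5c 21) = d4
m2: inner = H(91 36 36 88 38 31 b8) = a6; tag = H(fb 5c 5c a6) = 59
m3: inner = H(91 36 36 c1 aa ce 6b) = a1; tag = H(fb 5c 5c a1) = 54
m4: inner = H(91 36 36 f7 2b f5 6f) = 83; tag = H(fb 5c 5c 83) = 36 ← matches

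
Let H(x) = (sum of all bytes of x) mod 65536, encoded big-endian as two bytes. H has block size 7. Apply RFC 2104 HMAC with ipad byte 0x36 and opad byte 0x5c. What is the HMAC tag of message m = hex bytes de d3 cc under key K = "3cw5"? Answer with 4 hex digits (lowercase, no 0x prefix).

Key "3cw5" = 33 63 77 35 is 4 bytes ≤ B = 7; zero-pad to 7 bytes: K' = 33 63 77 35 00 00 00.
K' ⊕ ipad = 05 55 41 03 36 36 36.  K' ⊕ opad = 6f 3f 2b 69 5c 5c 5c.
Inner input = (K'⊕ipad) ∥ m = 05 55 41 03 36 36 36 ∥ de d3 cc.
Inner hash: sum = 5+85+65+3+54+54+54+222+211+204 = 957 → 03 bd.
Outer input = (K'⊕opad) ∥ inner = 6f 3f 2b 69 5c 5c 5c ∥ 03 bd.
Outer hash (tag): sum = 111+63+43+105+92+92+92+3+189 = 790 → 03 16.

0316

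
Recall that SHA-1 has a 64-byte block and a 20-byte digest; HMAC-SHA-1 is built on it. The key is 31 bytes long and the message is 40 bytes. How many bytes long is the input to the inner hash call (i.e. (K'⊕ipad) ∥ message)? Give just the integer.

Key is 31 ≤ 64 bytes, zero-padded: |K'| = 64.
Inner input = (K'⊕ipad) ∥ m → 64 + 40 = 104 bytes.

104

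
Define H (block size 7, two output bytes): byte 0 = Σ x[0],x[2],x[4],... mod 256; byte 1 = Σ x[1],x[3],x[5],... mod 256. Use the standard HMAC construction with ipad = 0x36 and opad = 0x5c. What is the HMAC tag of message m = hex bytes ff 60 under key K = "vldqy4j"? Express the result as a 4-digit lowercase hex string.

Key "vldqy4j" = 76 6c 64 71 79 34 6a is exactly B = 7 bytes: K' = 76 6c 64 71 79 34 6a.
K' ⊕ ipad = 40 5a 52 47 4f 02 5c.  K' ⊕ opad = 2a 30 38 2d 25 68 36.
Inner input = (K'⊕ipad) ∥ m = 40 5a 52 47 4f 02 5c ∥ ff 60.
Inner hash: even-index sum = 413 mod 256 = 157; odd-index sum = 418 mod 256 = 162 → 9d a2.
Outer input = (K'⊕opad) ∥ inner = 2a 30 38 2d 25 68 36 ∥ 9d a2.
Outer hash (tag): even-index sum = 351 mod 256 = 95; odd-index sum = 354 mod 256 = 98 → 5f 62.

5f62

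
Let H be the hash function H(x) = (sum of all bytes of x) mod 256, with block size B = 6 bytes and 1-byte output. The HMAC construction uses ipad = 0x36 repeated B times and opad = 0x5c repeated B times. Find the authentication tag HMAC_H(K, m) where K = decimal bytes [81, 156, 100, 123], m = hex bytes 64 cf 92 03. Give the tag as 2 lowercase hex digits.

c8

Key decimal bytes [81, 156, 100, 123] = 51 9c 64 7b is 4 bytes ≤ B = 6; zero-pad to 6 bytes: K' = 51 9c 64 7b 00 00.
K' ⊕ ipad = 67 aa 52 4d 36 36.  K' ⊕ opad = 0d c0 38 27 5c 5c.
Inner input = (K'⊕ipad) ∥ m = 67 aa 52 4d 36 36 ∥ 64 cf 92 03.
Inner hash: sum = 103+170+82+77+54+54+100+207+146+3 = 996; mod 256 = 228 → e4.
Outer input = (K'⊕opad) ∥ inner = 0d c0 38 27 5c 5c ∥ e4.
Outer hash (tag): sum = 13+192+56+39+92+92+228 = 712; mod 256 = 200 → c8.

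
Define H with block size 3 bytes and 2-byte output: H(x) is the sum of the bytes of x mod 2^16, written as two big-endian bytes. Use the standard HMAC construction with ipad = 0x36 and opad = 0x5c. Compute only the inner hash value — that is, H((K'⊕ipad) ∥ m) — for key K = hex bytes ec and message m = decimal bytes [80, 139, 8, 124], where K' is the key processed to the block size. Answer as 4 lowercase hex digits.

02a5

Key hex bytes ec is 1 byte ≤ B = 3; zero-pad to 3 bytes: K' = ec 00 00.
K' ⊕ ipad = da 36 36.
Inner input = da 36 36 ∥ 50 8b 08 7c.
Inner hash: sum = 218+54+54+80+139+8+124 = 677 → 02 a5.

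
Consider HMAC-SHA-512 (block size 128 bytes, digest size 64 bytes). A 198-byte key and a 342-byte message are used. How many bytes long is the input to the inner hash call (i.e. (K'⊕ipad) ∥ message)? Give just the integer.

470

Key is 198 > 128 bytes, so it is hashed to 64 bytes then zero-padded to 128: |K'| = 128.
Inner input = (K'⊕ipad) ∥ m → 128 + 342 = 470 bytes.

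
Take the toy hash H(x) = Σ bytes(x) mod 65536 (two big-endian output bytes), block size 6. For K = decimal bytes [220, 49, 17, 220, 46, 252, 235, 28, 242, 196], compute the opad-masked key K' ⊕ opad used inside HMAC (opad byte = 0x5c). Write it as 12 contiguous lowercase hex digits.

59bd5c5c5c5c

Key decimal bytes [220, 49, 17, 220, 46, 252, 235, 28, 242, 196] = dc 31 11 dc 2e fc eb 1c f2 c4 is 10 bytes > B = 6, so hash it first: H(key) = 05 e1, then zero-pad to 6 bytes: K' = 05 e1 00 00 00 00.
XOR each byte with 0x5c: 05⊕5c=59, e1⊕5c=bd, 00⊕5c=5c, 00⊕5c=5c, 00⊕5c=5c, 00⊕5c=5c.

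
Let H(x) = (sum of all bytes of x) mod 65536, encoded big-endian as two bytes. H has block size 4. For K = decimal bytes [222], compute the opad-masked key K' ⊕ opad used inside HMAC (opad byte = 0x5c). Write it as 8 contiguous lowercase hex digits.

Key decimal bytes [222] = de is 1 byte ≤ B = 4; zero-pad to 4 bytes: K' = de 00 00 00.
XOR each byte with 0x5c: de⊕5c=82, 00⊕5c=5c, 00⊕5c=5c, 00⊕5c=5c.

825c5c5c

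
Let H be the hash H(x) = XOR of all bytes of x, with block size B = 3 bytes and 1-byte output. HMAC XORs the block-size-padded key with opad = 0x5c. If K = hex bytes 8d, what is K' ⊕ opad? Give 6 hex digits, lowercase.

Key hex bytes 8d is 1 byte ≤ B = 3; zero-pad to 3 bytes: K' = 8d 00 00.
XOR each byte with 0x5c: 8d⊕5c=d1, 00⊕5c=5c, 00⊕5c=5c.

d15c5c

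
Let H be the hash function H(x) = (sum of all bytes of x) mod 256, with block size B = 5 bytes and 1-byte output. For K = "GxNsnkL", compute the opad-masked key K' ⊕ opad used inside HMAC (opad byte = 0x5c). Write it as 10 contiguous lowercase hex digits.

Key "GxNsnkL" = 47 78 4e 73 6e 6b 4c is 7 bytes > B = 5, so hash it first: H(key) = a5, then zero-pad to 5 bytes: K' = a5 00 00 00 00.
XOR each byte with 0x5c: a5⊕5c=f9, 00⊕5c=5c, 00⊕5c=5c, 00⊕5c=5c, 00⊕5c=5c.

f95c5c5c5c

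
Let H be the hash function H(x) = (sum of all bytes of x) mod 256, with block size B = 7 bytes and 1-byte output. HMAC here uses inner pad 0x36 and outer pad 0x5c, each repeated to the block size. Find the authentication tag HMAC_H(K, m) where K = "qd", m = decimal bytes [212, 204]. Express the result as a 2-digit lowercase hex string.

78

Key "qd" = 71 64 is 2 bytes ≤ B = 7; zero-pad to 7 bytes: K' = 71 64 00 00 00 00 00.
K' ⊕ ipad = 47 52 36 36 36 36 36.  K' ⊕ opad = 2d 38 5c 5c 5c 5c 5c.
Inner input = (K'⊕ipad) ∥ m = 47 52 36 36 36 36 36 ∥ d4 cc.
Inner hash: sum = 71+82+54+54+54+54+54+212+204 = 839; mod 256 = 71 → 47.
Outer input = (K'⊕opad) ∥ inner = 2d 38 5c 5c 5c 5c 5c ∥ 47.
Outer hash (tag): sum = 45+56+92+92+92+92+92+71 = 632; mod 256 = 120 → 78.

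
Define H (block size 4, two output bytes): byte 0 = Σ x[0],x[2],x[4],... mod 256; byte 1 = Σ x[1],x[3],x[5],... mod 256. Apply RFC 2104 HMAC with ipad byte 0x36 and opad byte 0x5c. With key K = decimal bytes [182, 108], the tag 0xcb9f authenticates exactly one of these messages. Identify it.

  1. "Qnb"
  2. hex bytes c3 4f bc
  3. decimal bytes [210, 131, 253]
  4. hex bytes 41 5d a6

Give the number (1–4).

Key decimal bytes [182, 108] = b6 6c is 2 bytes ≤ B = 4; zero-pad to 4 bytes: K' = b6 6c 00 00.
K' ⊕ ipad = 80 5a 36 36; K' ⊕ opad = ea 30 5c 5c.
m1: inner = H(80 5a 36 36 51 6e 62) = 69 fe; tag = H(ea 30 5c 5c 69 fe) = af8a
m2: inner = H(80 5a 36 36 c3 4f bc) = 35 df; tag = H(ea 30 5c 5c 35 df) = 7b6b
m3: inner = H(80 5a 36 36 d2 83 fd) = 85 13; tag = H(ea 30 5c 5c 85 13) = cb9f ← matches
m4: inner = H(80 5a 36 36 41 5d a6) = 9d ed; tag = H(ea 30 5c 5c 9d ed) = e379

3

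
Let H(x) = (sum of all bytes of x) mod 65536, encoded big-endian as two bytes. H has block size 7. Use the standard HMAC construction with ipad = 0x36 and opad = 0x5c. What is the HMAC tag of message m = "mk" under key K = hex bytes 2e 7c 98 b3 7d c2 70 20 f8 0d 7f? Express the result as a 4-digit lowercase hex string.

Key hex bytes 2e 7c 98 b3 7d c2 70 20 f8 0d 7f is 11 bytes > B = 7, so hash it first: H(key) = 05 48, then zero-pad to 7 bytes: K' = 05 48 00 00 00 00 00.
K' ⊕ ipad = 33 7e 36 36 36 36 36.  K' ⊕ opad = 59 14 5c 5c 5c 5c 5c.
Inner input = (K'⊕ipad) ∥ m = 33 7e 36 36 36 36 36 ∥ 6d 6b.
Inner hash: sum = 51+126+54+54+54+54+54+109+107 = 663 → 02 97.
Outer input = (K'⊕opad) ∥ inner = 59 14 5c 5c 5c 5c 5c ∥ 02 97.
Outer hash (tag): sum = 89+20+92+92+92+92+92+2+151 = 722 → 02 d2.

02d2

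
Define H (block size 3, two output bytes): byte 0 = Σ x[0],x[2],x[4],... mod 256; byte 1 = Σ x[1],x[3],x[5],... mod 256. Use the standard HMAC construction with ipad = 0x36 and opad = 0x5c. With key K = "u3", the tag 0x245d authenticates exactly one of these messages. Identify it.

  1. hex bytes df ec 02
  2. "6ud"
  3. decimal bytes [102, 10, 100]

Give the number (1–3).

2

Key "u3" = 75 33 is 2 bytes ≤ B = 3; zero-pad to 3 bytes: K' = 75 33 00.
K' ⊕ ipad = 43 05 36; K' ⊕ opad = 29 6f 5c.
m1: inner = H(43 05 36 df ec 02) = 65 e6; tag = H(29 6f 5c 65 e6) = 6bd4
m2: inner = H(43 05 36 36 75 64) = ee 9f; tag = H(29 6f 5c ee 9f) = 245d ← matches
m3: inner = H(43 05 36 66 0a 64) = 83 cf; tag = H(29 6f 5c 83 cf) = 54f2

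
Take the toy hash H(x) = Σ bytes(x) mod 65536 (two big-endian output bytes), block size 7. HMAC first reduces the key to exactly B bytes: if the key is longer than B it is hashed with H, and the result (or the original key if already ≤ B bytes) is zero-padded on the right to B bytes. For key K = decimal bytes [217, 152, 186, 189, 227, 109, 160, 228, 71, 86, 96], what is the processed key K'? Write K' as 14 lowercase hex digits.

|K| = 11 > B = 7, so first hash the key.
H(K): sum = 217+152+186+189+227+109+160+228+71+86+96 = 1721 → 06 b9.
Zero-pad H(K) = 06 b9 to 7 bytes: K' = 06 b9 00 00 00 00 00.

06b90000000000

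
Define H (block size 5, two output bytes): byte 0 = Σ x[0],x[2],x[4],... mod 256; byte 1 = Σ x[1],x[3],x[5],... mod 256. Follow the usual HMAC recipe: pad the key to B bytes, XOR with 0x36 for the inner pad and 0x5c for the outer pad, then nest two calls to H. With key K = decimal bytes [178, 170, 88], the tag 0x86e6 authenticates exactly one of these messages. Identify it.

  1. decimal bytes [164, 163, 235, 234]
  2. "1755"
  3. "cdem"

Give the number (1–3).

2

Key decimal bytes [178, 170, 88] = b2 aa 58 is 3 bytes ≤ B = 5; zero-pad to 5 bytes: K' = b2 aa 58 00 00.
K' ⊕ ipad = 84 9c 6e 36 36; K' ⊕ opad = ee f6 04 5c 5c.
m1: inner = H(84 9c 6e 36 36 a4 a3 eb ea) = b5 61; tag = H(ee f6 04 5c 5c b5 61) = af07
m2: inner = H(84 9c 6e 36 36 31 37 35 35) = 94 38; tag = H(ee f6 04 5c 5c 94 38) = 86e6 ← matches
m3: inner = H(84 9c 6e 36 36 63 64 65 6d) = f9 9a; tag = H(ee f6 04 5c 5c f9 9a) = e84b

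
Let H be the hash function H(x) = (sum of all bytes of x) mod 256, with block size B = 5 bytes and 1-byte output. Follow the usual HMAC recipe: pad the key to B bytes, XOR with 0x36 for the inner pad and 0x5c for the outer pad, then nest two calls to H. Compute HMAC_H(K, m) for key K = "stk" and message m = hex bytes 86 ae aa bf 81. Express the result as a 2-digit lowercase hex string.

b4

Key "stk" = 73 74 6b is 3 bytes ≤ B = 5; zero-pad to 5 bytes: K' = 73 74 6b 00 00.
K' ⊕ ipad = 45 42 5d 36 36.  K' ⊕ opad = 2f 28 37 5c 5c.
Inner input = (K'⊕ipad) ∥ m = 45 42 5d 36 36 ∥ 86 ae aa bf 81.
Inner hash: sum = 69+66+93+54+54+134+174+170+191+129 = 1134; mod 256 = 110 → 6e.
Outer input = (K'⊕opad) ∥ inner = 2f 28 37 5c 5c ∥ 6e.
Outer hash (tag): sum = 47+40+55+92+92+110 = 436; mod 256 = 180 → b4.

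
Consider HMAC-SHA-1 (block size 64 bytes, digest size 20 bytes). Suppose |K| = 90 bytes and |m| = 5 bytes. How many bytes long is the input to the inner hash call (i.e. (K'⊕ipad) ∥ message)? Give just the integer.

69

Key is 90 > 64 bytes, so it is hashed to 20 bytes then zero-padded to 64: |K'| = 64.
Inner input = (K'⊕ipad) ∥ m → 64 + 5 = 69 bytes.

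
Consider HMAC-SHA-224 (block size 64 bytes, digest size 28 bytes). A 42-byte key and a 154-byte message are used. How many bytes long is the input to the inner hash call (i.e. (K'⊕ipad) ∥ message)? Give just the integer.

Key is 42 ≤ 64 bytes, zero-padded: |K'| = 64.
Inner input = (K'⊕ipad) ∥ m → 64 + 154 = 218 bytes.

218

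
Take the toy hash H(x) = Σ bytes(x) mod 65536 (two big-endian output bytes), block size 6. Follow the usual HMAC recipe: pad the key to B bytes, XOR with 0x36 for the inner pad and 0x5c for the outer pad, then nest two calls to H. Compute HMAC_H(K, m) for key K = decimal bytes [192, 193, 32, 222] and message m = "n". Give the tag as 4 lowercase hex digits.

03b7

Key decimal bytes [192, 193, 32, 222] = c0 c1 20 de is 4 bytes ≤ B = 6; zero-pad to 6 bytes: K' = c0 c1 20 de 00 00.
K' ⊕ ipad = f6 f7 16 e8 36 36.  K' ⊕ opad = 9c 9d 7c 82 5c 5c.
Inner input = (K'⊕ipad) ∥ m = f6 f7 16 e8 36 36 ∥ 6e.
Inner hash: sum = 246+247+22+232+54+54+110 = 965 → 03 c5.
Outer input = (K'⊕opad) ∥ inner = 9c 9d 7c 82 5c 5c ∥ 03 c5.
Outer hash (tag): sum = 156+157+124+130+92+92+3+197 = 951 → 03 b7.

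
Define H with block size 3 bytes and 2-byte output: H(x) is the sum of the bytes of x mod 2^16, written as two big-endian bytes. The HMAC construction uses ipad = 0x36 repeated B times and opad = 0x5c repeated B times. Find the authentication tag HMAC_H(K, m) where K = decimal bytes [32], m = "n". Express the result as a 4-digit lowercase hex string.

Key decimal bytes [32] = 20 is 1 byte ≤ B = 3; zero-pad to 3 bytes: K' = 20 00 00.
K' ⊕ ipad = 16 36 36.  K' ⊕ opad = 7c 5c 5c.
Inner input = (K'⊕ipad) ∥ m = 16 36 36 ∥ 6e.
Inner hash: sum = 22+54+54+110 = 240 → 00 f0.
Outer input = (K'⊕opad) ∥ inner = 7c 5c 5c ∥ 00 f0.
Outer hash (tag): sum = 124+92+92+0+240 = 548 → 02 24.

0224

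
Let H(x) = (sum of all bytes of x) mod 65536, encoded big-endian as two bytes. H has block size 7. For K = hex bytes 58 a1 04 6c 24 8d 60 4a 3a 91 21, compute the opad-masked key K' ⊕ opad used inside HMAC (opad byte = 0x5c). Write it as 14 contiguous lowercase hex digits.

Key hex bytes 58 a1 04 6c 24 8d 60 4a 3a 91 21 is 11 bytes > B = 7, so hash it first: H(key) = 03 b0, then zero-pad to 7 bytes: K' = 03 b0 00 00 00 00 00.
XOR each byte with 0x5c: 03⊕5c=5f, b0⊕5c=ec, 00⊕5c=5c, 00⊕5c=5c, 00⊕5c=5c, 00⊕5c=5c, 00⊕5c=5c.

5fec5c5c5c5c5c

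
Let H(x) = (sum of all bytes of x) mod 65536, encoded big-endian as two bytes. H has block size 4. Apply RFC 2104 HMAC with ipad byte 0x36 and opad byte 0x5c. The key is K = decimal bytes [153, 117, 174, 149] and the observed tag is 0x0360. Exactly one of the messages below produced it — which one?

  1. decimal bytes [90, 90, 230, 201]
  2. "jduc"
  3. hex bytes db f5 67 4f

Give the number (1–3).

Key decimal bytes [153, 117, 174, 149] = 99 75 ae 95 is exactly B = 4 bytes: K' = 99 75 ae 95.
K' ⊕ ipad = af 43 98 a3; K' ⊕ opad = c5 29 f2 c9.
m1: inner = H(af 43 98 a3 5a 5a e6 c9) = 04 90; tag = H(c5 29 f2 c9 04 90) = 033d
m2: inner = H(af 43 98 a3 6a 64 75 63) = 03 d3; tag = H(c5 29 f2 c9 03 d3) = 037f
m3: inner = H(af 43 98 a3 db f5 67 4f) = 04 b3; tag = H(c5 29 f2 c9 04 b3) = 0360 ← matches

3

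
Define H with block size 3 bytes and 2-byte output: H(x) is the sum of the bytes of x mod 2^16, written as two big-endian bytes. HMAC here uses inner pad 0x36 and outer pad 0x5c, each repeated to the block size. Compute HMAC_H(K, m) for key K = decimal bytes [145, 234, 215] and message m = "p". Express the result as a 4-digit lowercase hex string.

Key decimal bytes [145, 234, 215] = 91 ea d7 is exactly B = 3 bytes: K' = 91 ea d7.
K' ⊕ ipad = a7 dc e1.  K' ⊕ opad = cd b6 8b.
Inner input = (K'⊕ipad) ∥ m = a7 dc e1 ∥ 70.
Inner hash: sum = 167+220+225+112 = 724 → 02 d4.
Outer input = (K'⊕opad) ∥ inner = cd b6 8b ∥ 02 d4.
Outer hash (tag): sum = 205+182+139+2+212 = 740 → 02 e4.

02e4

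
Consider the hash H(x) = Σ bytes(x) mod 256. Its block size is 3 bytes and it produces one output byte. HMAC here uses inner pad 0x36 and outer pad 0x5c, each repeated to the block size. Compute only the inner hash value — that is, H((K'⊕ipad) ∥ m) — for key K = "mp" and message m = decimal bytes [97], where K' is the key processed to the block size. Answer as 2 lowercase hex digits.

38

Key "mp" = 6d 70 is 2 bytes ≤ B = 3; zero-pad to 3 bytes: K' = 6d 70 00.
K' ⊕ ipad = 5b 46 36.
Inner input = 5b 46 36 ∥ 61.
Inner hash: sum = 91+70+54+97 = 312; mod 256 = 56 → 38.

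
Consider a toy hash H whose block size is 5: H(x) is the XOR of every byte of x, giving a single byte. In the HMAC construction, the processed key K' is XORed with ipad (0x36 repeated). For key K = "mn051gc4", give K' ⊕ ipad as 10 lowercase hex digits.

Key "mn051gc4" = 6d 6e 30 35 31 67 63 34 is 8 bytes > B = 5, so hash it first: H(key) = 07, then zero-pad to 5 bytes: K' = 07 00 00 00 00.
XOR each byte with 0x36: 07⊕36=31, 00⊕36=36, 00⊕36=36, 00⊕36=36, 00⊕36=36.

3136363636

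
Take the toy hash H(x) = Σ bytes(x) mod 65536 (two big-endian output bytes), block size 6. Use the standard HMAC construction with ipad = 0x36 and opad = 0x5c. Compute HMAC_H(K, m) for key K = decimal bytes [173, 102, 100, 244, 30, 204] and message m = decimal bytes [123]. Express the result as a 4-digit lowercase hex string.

037c

Key decimal bytes [173, 102, 100, 244, 30, 204] = ad 66 64 f4 1e cc is exactly B = 6 bytes: K' = ad 66 64 f4 1e cc.
K' ⊕ ipad = 9b 50 52 c2 28 fa.  K' ⊕ opad = f1 3a 38 a8 42 90.
Inner input = (K'⊕ipad) ∥ m = 9b 50 52 c2 28 fa ∥ 7b.
Inner hash: sum = 155+80+82+194+40+250+123 = 924 → 03 9c.
Outer input = (K'⊕opad) ∥ inner = f1 3a 38 a8 42 90 ∥ 03 9c.
Outer hash (tag): sum = 241+58+56+168+66+144+3+156 = 892 → 03 7c.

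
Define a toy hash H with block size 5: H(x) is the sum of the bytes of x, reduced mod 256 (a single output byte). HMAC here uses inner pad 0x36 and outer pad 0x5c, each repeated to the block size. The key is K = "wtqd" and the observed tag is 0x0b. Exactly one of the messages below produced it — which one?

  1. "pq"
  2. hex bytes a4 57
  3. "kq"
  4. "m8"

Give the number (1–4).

4

Key "wtqd" = 77 74 71 64 is 4 bytes ≤ B = 5; zero-pad to 5 bytes: K' = 77 74 71 64 00.
K' ⊕ ipad = 41 42 47 52 36; K' ⊕ opad = 2b 28 2d 38 5c.
m1: inner = H(41 42 47 52 36 70 71) = 33; tag = H(2b 28 2d 38 5c 33) = 47
m2: inner = H(41 42 47 52 36 a4 57) = 4d; tag = H(2b 28 2d 38 5c 4d) = 61
m3: inner = H(41 42 47 52 36 6b 71) = 2e; tag = H(2b 28 2d 38 5c 2e) = 42
m4: inner = H(41 42 47 52 36 6d 38) = f7; tag = H(2b 28 2d 38 5c f7) = 0b ← matches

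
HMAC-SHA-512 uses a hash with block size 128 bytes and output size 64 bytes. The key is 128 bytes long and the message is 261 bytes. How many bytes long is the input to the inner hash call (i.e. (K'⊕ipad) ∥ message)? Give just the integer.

389

Key is 128 ≤ 128 bytes, zero-padded: |K'| = 128.
Inner input = (K'⊕ipad) ∥ m → 128 + 261 = 389 bytes.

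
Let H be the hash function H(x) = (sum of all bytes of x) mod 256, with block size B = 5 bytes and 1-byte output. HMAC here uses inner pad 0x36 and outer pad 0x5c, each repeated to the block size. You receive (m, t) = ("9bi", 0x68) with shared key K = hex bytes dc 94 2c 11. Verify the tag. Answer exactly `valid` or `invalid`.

Key hex bytes dc 94 2c 11 is 4 bytes ≤ B = 5; zero-pad to 5 bytes: K' = dc 94 2c 11 00.
K' ⊕ ipad = ea a2 1a 27 36; K' ⊕ opad = 80 c8 70 4d 5c.
Inner hash: sum = 234+162+26+39+54+57+98+105 = 775; mod 256 = 7 → 07.
Outer hash (recomputed tag): sum = 128+200+112+77+92+7 = 616; mod 256 = 104 → 68.
Recomputed tag = 68; claimed = 68 → match.

valid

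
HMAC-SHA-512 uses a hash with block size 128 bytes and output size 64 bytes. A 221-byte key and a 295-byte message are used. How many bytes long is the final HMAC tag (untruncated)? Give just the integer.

The tag is one SHA-512 digest: 64 bytes.

64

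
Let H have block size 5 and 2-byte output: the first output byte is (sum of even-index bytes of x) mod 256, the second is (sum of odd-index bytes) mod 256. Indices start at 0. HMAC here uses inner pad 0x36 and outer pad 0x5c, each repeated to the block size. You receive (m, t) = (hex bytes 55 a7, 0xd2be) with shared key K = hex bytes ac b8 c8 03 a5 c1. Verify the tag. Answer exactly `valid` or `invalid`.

valid

Key hex bytes ac b8 c8 03 a5 c1 is 6 bytes > B = 5, so hash it first: H(key) = 19 7c, then zero-pad to 5 bytes: K' = 19 7c 00 00 00.
K' ⊕ ipad = 2f 4a 36 36 36; K' ⊕ opad = 45 20 5c 5c 5c.
Inner hash: even-index sum = 322 mod 256 = 66; odd-index sum = 213 mod 256 = 213 → 42 d5.
Outer hash (recomputed tag): even-index sum = 466 mod 256 = 210; odd-index sum = 190 mod 256 = 190 → d2 be.
Recomputed tag = d2be; claimed = d2be → match.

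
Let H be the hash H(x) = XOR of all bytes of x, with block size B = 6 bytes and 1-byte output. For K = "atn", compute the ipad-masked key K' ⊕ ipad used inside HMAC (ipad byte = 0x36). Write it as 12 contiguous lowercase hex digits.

574258363636

Key "atn" = 61 74 6e is 3 bytes ≤ B = 6; zero-pad to 6 bytes: K' = 61 74 6e 00 00 00.
XOR each byte with 0x36: 61⊕36=57, 74⊕36=42, 6e⊕36=58, 00⊕36=36, 00⊕36=36, 00⊕36=36.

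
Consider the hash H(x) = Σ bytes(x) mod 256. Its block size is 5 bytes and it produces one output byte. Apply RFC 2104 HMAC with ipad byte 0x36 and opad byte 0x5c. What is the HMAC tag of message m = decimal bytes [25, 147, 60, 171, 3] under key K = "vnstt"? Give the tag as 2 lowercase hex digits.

Key "vnstt" = 76 6e 73 74 74 is exactly B = 5 bytes: K' = 76 6e 73 74 74.
K' ⊕ ipad = 40 58 45 42 42.  K' ⊕ opad = 2a 32 2f 28 28.
Inner input = (K'⊕ipad) ∥ m = 40 58 45 42 42 ∥ 19 93 3c ab 03.
Inner hash: sum = 64+88+69+66+66+25+147+60+171+3 = 759; mod 256 = 247 → f7.
Outer input = (K'⊕opad) ∥ inner = 2a 32 2f 28 28 ∥ f7.
Outer hash (tag): sum = 42+50+47+40+40+247 = 466; mod 256 = 210 → d2.

d2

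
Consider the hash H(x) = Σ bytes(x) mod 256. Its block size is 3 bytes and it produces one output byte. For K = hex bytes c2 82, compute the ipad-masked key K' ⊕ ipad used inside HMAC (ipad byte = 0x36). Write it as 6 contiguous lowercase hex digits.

f4b436

Key hex bytes c2 82 is 2 bytes ≤ B = 3; zero-pad to 3 bytes: K' = c2 82 00.
XOR each byte with 0x36: c2⊕36=f4, 82⊕36=b4, 00⊕36=36.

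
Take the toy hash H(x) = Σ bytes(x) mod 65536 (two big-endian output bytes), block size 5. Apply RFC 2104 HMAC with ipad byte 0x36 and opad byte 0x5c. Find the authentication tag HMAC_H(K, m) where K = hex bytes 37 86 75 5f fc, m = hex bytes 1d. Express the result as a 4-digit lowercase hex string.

0257

Key hex bytes 37 86 75 5f fc is exactly B = 5 bytes: K' = 37 86 75 5f fc.
K' ⊕ ipad = 01 b0 43 69 ca.  K' ⊕ opad = 6b da 29 03 a0.
Inner input = (K'⊕ipad) ∥ m = 01 b0 43 69 ca ∥ 1d.
Inner hash: sum = 1+176+67+105+202+29 = 580 → 02 44.
Outer input = (K'⊕opad) ∥ inner = 6b da 29 03 a0 ∥ 02 44.
Outer hash (tag): sum = 107+218+41+3+160+2+68 = 599 → 02 57.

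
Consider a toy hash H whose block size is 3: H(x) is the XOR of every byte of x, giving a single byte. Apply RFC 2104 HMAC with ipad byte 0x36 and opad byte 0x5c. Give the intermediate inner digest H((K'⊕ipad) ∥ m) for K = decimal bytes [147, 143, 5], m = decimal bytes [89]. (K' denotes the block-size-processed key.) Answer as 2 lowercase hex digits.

76

Key decimal bytes [147, 143, 5] = 93 8f 05 is exactly B = 3 bytes: K' = 93 8f 05.
K' ⊕ ipad = a5 b9 33.
Inner input = a5 b9 33 ∥ 59.
Inner hash: XOR a5⊕b9⊕33⊕59 = 76.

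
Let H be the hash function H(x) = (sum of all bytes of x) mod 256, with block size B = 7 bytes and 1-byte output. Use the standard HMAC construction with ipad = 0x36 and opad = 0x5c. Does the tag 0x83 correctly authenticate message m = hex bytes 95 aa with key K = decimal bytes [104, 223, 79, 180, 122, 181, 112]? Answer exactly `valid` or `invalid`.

valid

Key decimal bytes [104, 223, 79, 180, 122, 181, 112] = 68 df 4f b4 7a b5 70 is exactly B = 7 bytes: K' = 68 df 4f b4 7a b5 70.
K' ⊕ ipad = 5e e9 79 82 4c 83 46; K' ⊕ opad = 34 83 13 e8 26 e9 2c.
Inner hash: sum = 94+233+121+130+76+131+70+149+170 = 1174; mod 256 = 150 → 96.
Outer hash (recomputed tag): sum = 52+131+19+232+38+233+44+150 = 899; mod 256 = 131 → 83.
Recomputed tag = 83; claimed = 83 → match.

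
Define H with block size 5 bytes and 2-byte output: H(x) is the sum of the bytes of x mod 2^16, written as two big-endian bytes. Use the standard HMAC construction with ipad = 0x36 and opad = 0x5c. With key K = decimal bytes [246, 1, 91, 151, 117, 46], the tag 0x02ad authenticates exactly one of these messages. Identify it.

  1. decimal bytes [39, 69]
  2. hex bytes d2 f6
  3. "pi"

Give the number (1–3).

Key decimal bytes [246, 1, 91, 151, 117, 46] = f6 01 5b 97 75 2e is 6 bytes > B = 5, so hash it first: H(key) = 02 8c, then zero-pad to 5 bytes: K' = 02 8c 00 00 00.
K' ⊕ ipad = 34 ba 36 36 36; K' ⊕ opad = 5e d0 5c 5c 5c.
m1: inner = H(34 ba 36 36 36 27 45) = 01 fc; tag = H(5e d0 5c 5c 5c 01 fc) = 033f
m2: inner = H(34 ba 36 36 36 d2 f6) = 03 58; tag = H(5e d0 5c 5c 5c 03 58) = 029d
m3: inner = H(34 ba 36 36 36 70 69) = 02 69; tag = H(5e d0 5c 5c 5c 02 69) = 02ad ← matches

3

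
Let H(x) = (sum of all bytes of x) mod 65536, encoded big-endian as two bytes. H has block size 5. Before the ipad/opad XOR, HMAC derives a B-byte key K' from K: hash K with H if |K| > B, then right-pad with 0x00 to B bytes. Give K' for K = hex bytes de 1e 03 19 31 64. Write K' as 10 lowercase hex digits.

01ad000000

|K| = 6 > B = 5, so first hash the key.
H(K): sum = 222+30+3+25+49+100 = 429 → 01 ad.
Zero-pad H(K) = 01 ad to 5 bytes: K' = 01 ad 00 00 00.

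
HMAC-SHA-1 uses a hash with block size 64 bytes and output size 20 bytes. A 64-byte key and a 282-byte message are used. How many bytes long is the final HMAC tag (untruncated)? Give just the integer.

20

The tag is one SHA-1 digest: 20 bytes.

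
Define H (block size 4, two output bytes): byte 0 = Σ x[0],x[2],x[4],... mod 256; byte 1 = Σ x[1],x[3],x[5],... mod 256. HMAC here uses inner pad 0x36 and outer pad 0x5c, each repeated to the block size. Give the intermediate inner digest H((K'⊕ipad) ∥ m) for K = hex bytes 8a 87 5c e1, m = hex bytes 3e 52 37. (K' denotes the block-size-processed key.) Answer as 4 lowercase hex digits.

9bda

Key hex bytes 8a 87 5c e1 is exactly B = 4 bytes: K' = 8a 87 5c e1.
K' ⊕ ipad = bc b1 6a d7.
Inner input = bc b1 6a d7 ∥ 3e 52 37.
Inner hash: even-index sum = 411 mod 256 = 155; odd-index sum = 474 mod 256 = 218 → 9b da.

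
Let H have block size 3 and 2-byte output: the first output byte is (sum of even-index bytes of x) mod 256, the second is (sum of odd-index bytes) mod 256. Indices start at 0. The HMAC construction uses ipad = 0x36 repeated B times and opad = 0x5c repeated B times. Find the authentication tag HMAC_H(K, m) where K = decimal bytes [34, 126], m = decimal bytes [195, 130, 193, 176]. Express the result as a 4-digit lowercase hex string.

Key decimal bytes [34, 126] = 22 7e is 2 bytes ≤ B = 3; zero-pad to 3 bytes: K' = 22 7e 00.
K' ⊕ ipad = 14 48 36.  K' ⊕ opad = 7e 22 5c.
Inner input = (K'⊕ipad) ∥ m = 14 48 36 ∥ c3 82 c1 b0.
Inner hash: even-index sum = 380 mod 256 = 124; odd-index sum = 460 mod 256 = 204 → 7c cc.
Outer input = (K'⊕opad) ∥ inner = 7e 22 5c ∥ 7c cc.
Outer hash (tag): even-index sum = 422 mod 256 = 166; odd-index sum = 158 mod 256 = 158 → a6 9e.

a69e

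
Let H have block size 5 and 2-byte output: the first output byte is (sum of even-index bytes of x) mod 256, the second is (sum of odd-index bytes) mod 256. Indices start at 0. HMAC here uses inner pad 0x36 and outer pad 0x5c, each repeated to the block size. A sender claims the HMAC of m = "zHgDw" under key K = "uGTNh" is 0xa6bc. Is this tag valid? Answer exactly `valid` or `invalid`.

Key "uGTNh" = 75 47 54 4e 68 is exactly B = 5 bytes: K' = 75 47 54 4e 68.
K' ⊕ ipad = 43 71 62 78 5e; K' ⊕ opad = 29 1b 08 12 34.
Inner hash: even-index sum = 399 mod 256 = 143; odd-index sum = 577 mod 256 = 65 → 8f 41.
Outer hash (recomputed tag): even-index sum = 166 mod 256 = 166; odd-index sum = 188 mod 256 = 188 → a6 bc.
Recomputed tag = a6bc; claimed = a6bc → match.

valid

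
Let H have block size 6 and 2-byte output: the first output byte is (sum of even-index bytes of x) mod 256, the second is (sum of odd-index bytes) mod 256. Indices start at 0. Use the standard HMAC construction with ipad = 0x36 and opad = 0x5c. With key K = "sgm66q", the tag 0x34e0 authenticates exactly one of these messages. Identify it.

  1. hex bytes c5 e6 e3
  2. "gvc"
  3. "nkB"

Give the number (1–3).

2

Key "sgm66q" = 73 67 6d 36 36 71 is exactly B = 6 bytes: K' = 73 67 6d 36 36 71.
K' ⊕ ipad = 45 51 5b 00 00 47; K' ⊕ opad = 2f 3b 31 6a 6a 2d.
m1: inner = H(45 51 5b 00 00 47 c5 e6 e3) = 48 7e; tag = H(2f 3b 31 6a 6a 2d 48 7e) = 1250
m2: inner = H(45 51 5b 00 00 47 67 76 63) = 6a 0e; tag = H(2f 3b 31 6a 6a 2d 6a 0e) = 34e0 ← matches
m3: inner = H(45 51 5b 00 00 47 6e 6b 42) = 50 03; tag = H(2f 3b 31 6a 6a 2d 50 03) = 1ad5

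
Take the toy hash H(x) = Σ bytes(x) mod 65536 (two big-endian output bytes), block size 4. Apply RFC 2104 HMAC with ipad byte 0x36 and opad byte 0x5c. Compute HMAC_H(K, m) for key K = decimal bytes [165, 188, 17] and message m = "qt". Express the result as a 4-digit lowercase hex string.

02e3

Key decimal bytes [165, 188, 17] = a5 bc 11 is 3 bytes ≤ B = 4; zero-pad to 4 bytes: K' = a5 bc 11 00.
K' ⊕ ipad = 93 8a 27 36.  K' ⊕ opad = f9 e0 4d 5c.
Inner input = (K'⊕ipad) ∥ m = 93 8a 27 36 ∥ 71 74.
Inner hash: sum = 147+138+39+54+113+116 = 607 → 02 5f.
Outer input = (K'⊕opad) ∥ inner = f9 e0 4d 5c ∥ 02 5f.
Outer hash (tag): sum = 249+224+77+92+2+95 = 739 → 02 e3.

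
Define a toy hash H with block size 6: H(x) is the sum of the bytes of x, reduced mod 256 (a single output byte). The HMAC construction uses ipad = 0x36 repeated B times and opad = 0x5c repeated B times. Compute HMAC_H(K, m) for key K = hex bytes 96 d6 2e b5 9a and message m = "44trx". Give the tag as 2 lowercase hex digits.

94

Key hex bytes 96 d6 2e b5 9a is 5 bytes ≤ B = 6; zero-pad to 6 bytes: K' = 96 d6 2e b5 9a 00.
K' ⊕ ipad = a0 e0 18 83 ac 36.  K' ⊕ opad = ca 8a 72 e9 c6 5c.
Inner input = (K'⊕ipad) ∥ m = a0 e0 18 83 ac 36 ∥ 34 34 74 72 78.
Inner hash: sum = 160+224+24+131+172+54+52+52+116+114+120 = 1219; mod 256 = 195 → c3.
Outer input = (K'⊕opad) ∥ inner = ca 8a 72 e9 c6 5c ∥ c3.
Outer hash (tag): sum = 202+138+114+233+198+92+195 = 1172; mod 256 = 148 → 94.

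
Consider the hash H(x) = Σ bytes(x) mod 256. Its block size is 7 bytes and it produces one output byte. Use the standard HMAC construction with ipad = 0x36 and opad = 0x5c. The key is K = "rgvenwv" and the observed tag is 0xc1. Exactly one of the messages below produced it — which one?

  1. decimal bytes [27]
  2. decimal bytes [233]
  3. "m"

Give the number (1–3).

Key "rgvenwv" = 72 67 76 65 6e 77 76 is exactly B = 7 bytes: K' = 72 67 76 65 6e 77 76.
K' ⊕ ipad = 44 51 40 53 58 41 40; K' ⊕ opad = 2e 3b 2a 39 32 2b 2a.
m1: inner = H(44 51 40 53 58 41 40 1b) = 1c; tag = H(2e 3b 2a 39 32 2b 2a 1c) = 6f
m2: inner = H(44 51 40 53 58 41 40 e9) = ea; tag = H(2e 3b 2a 39 32 2b 2a ea) = 3d
m3: inner = H(44 51 40 53 58 41 40 6d) = 6e; tag = H(2e 3b 2a 39 32 2b 2a 6e) = c1 ← matches

3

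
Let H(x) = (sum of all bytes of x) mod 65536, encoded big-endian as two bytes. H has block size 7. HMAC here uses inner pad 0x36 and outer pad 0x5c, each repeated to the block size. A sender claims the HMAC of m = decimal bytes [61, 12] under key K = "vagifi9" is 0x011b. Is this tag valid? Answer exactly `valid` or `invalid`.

Key "vagifi9" = 76 61 67 69 66 69 39 is exactly B = 7 bytes: K' = 76 61 67 69 66 69 39.
K' ⊕ ipad = 40 57 51 5f 50 5f 0f; K' ⊕ opad = 2a 3d 3b 35 3a 35 65.
Inner hash: sum = 64+87+81+95+80+95+15+61+12 = 590 → 02 4e.
Outer hash (recomputed tag): sum = 42+61+59+53+58+53+101+2+78 = 507 → 01 fb.
Recomputed tag = 01fb; claimed = 011b → mismatch.

invalid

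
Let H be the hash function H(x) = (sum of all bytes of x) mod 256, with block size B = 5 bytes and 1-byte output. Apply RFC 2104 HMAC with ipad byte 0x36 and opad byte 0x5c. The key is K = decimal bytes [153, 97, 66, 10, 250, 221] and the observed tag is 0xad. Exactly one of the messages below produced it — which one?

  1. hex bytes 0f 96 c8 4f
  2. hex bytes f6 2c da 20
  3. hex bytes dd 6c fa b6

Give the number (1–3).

3

Key decimal bytes [153, 97, 66, 10, 250, 221] = 99 61 42 0a fa dd is 6 bytes > B = 5, so hash it first: H(key) = 1d, then zero-pad to 5 bytes: K' = 1d 00 00 00 00.
K' ⊕ ipad = 2b 36 36 36 36; K' ⊕ opad = 41 5c 5c 5c 5c.
m1: inner = H(2b 36 36 36 36 0f 96 c8 4f) = bf; tag = H(41 5c 5c 5c 5c bf) = 70
m2: inner = H(2b 36 36 36 36 f6 2c da 20) = 1f; tag = H(41 5c 5c 5c 5c 1f) = d0
m3: inner = H(2b 36 36 36 36 dd 6c fa b6) = fc; tag = H(41 5c 5c 5c 5c fc) = ad ← matches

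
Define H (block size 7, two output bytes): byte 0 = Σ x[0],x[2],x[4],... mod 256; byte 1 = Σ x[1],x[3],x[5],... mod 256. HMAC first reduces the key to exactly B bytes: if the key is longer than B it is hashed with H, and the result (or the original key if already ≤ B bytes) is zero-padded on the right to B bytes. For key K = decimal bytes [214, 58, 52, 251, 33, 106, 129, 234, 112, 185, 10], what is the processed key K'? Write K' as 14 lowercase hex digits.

|K| = 11 > B = 7, so first hash the key.
H(K): even-index sum = 550 mod 256 = 38; odd-index sum = 834 mod 256 = 66 → 26 42.
Zero-pad H(K) = 26 42 to 7 bytes: K' = 26 42 00 00 00 00 00.

26420000000000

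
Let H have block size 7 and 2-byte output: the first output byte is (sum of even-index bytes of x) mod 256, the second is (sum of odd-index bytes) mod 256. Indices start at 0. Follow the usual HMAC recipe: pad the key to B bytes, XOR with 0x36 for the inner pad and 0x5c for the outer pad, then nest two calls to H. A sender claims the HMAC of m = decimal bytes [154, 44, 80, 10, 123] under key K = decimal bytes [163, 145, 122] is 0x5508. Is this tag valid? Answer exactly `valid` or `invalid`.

Key decimal bytes [163, 145, 122] = a3 91 7a is 3 bytes ≤ B = 7; zero-pad to 7 bytes: K' = a3 91 7a 00 00 00 00.
K' ⊕ ipad = 95 a7 4c 36 36 36 36; K' ⊕ opad = ff cd 26 5c 5c 5c 5c.
Inner hash: even-index sum = 387 mod 256 = 131; odd-index sum = 632 mod 256 = 120 → 83 78.
Outer hash (recomputed tag): even-index sum = 597 mod 256 = 85; odd-index sum = 520 mod 256 = 8 → 55 08.
Recomputed tag = 5508; claimed = 5508 → match.

valid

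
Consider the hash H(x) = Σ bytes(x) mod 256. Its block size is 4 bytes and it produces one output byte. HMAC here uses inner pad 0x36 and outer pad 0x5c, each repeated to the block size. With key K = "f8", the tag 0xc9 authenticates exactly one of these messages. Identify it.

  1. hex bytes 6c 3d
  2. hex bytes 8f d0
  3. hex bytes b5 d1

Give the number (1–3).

Key "f8" = 66 38 is 2 bytes ≤ B = 4; zero-pad to 4 bytes: K' = 66 38 00 00.
K' ⊕ ipad = 50 0e 36 36; K' ⊕ opad = 3a 64 5c 5c.
m1: inner = H(50 0e 36 36 6c 3d) = 73; tag = H(3a 64 5c 5c 73) = c9 ← matches
m2: inner = H(50 0e 36 36 8f d0) = 29; tag = H(3a 64 5c 5c 29) = 7f
m3: inner = H(50 0e 36 36 b5 d1) = 50; tag = H(3a 64 5c 5c 50) = a6

1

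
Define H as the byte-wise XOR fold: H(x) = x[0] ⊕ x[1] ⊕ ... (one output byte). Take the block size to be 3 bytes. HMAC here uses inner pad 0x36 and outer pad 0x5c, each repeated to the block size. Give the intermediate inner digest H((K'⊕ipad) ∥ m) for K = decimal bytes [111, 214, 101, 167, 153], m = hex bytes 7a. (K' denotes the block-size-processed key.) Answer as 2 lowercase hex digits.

ae

Key decimal bytes [111, 214, 101, 167, 153] = 6f d6 65 a7 99 is 5 bytes > B = 3, so hash it first: H(key) = e2, then zero-pad to 3 bytes: K' = e2 00 00.
K' ⊕ ipad = d4 36 36.
Inner input = d4 36 36 ∥ 7a.
Inner hash: XOR d4⊕36⊕36⊕7a = ae.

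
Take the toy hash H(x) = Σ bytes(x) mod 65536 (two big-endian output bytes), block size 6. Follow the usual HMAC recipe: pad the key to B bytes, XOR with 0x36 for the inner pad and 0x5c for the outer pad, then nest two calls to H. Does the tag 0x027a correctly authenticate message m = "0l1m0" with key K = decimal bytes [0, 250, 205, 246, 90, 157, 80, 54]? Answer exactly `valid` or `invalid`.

Key decimal bytes [0, 250, 205, 246, 90, 157, 80, 54] = 00 fa cd f6 5a 9d 50 36 is 8 bytes > B = 6, so hash it first: H(key) = 04 3a, then zero-pad to 6 bytes: K' = 04 3a 00 00 00 00.
K' ⊕ ipad = 32 0c 36 36 36 36; K' ⊕ opad = 58 66 5c 5c 5c 5c.
Inner hash: sum = 50+12+54+54+54+54+48+108+49+109+48 = 640 → 02 80.
Outer hash (recomputed tag): sum = 88+102+92+92+92+92+2+128 = 688 → 02 b0.
Recomputed tag = 02b0; claimed = 027a → mismatch.

invalid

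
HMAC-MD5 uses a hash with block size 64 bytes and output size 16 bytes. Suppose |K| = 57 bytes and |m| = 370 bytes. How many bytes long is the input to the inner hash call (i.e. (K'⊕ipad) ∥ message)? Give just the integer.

Key is 57 ≤ 64 bytes, zero-padded: |K'| = 64.
Inner input = (K'⊕ipad) ∥ m → 64 + 370 = 434 bytes.

434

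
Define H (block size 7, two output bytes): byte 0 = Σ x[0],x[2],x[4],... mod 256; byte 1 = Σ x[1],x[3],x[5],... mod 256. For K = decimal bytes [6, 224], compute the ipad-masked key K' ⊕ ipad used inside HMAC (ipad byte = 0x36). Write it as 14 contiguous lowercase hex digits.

Key decimal bytes [6, 224] = 06 e0 is 2 bytes ≤ B = 7; zero-pad to 7 bytes: K' = 06 e0 00 00 00 00 00.
XOR each byte with 0x36: 06⊕36=30, e0⊕36=d6, 00⊕36=36, 00⊕36=36, 00⊕36=36, 00⊕36=36, 00⊕36=36.

30d63636363636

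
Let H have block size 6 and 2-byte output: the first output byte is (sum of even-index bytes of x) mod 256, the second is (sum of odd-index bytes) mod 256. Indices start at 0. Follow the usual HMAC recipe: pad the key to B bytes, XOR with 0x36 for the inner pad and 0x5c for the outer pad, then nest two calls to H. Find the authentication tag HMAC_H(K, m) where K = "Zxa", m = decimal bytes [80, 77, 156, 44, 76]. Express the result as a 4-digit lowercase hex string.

d00f

Key "Zxa" = 5a 78 61 is 3 bytes ≤ B = 6; zero-pad to 6 bytes: K' = 5a 78 61 00 00 00.
K' ⊕ ipad = 6c 4e 57 36 36 36.  K' ⊕ opad = 06 24 3d 5c 5c 5c.
Inner input = (K'⊕ipad) ∥ m = 6c 4e 57 36 36 36 ∥ 50 4d 9c 2c 4c.
Inner hash: even-index sum = 561 mod 256 = 49; odd-index sum = 307 mod 256 = 51 → 31 33.
Outer input = (K'⊕opad) ∥ inner = 06 24 3d 5c 5c 5c ∥ 31 33.
Outer hash (tag): even-index sum = 208 mod 256 = 208; odd-index sum = 271 mod 256 = 15 → d0 0f.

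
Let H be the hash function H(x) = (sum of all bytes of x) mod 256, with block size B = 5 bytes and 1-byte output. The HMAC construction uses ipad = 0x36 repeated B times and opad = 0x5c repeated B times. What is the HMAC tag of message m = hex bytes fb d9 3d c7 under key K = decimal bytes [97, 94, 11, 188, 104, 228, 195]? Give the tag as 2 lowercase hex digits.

Key decimal bytes [97, 94, 11, 188, 104, 228, 195] = 61 5e 0b bc 68 e4 c3 is 7 bytes > B = 5, so hash it first: H(key) = 95, then zero-pad to 5 bytes: K' = 95 00 00 00 00.
K' ⊕ ipad = a3 36 36 36 36.  K' ⊕ opad = c9 5c 5c 5c 5c.
Inner input = (K'⊕ipad) ∥ m = a3 36 36 36 36 ∥ fb d9 3d c7.
Inner hash: sum = 163+54+54+54+54+251+217+61+199 = 1107; mod 256 = 83 → 53.
Outer input = (K'⊕opad) ∥ inner = c9 5c 5c 5c 5c ∥ 53.
Outer hash (tag): sum = 201+92+92+92+92+83 = 652; mod 256 = 140 → 8c.

8c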